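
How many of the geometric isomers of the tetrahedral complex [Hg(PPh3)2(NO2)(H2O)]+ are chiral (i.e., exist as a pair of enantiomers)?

0

In a tetrahedral complex all four positions are equivalent and every pair of ligands is adjacent — there is no cis/trans distinction.
Only one geometric arrangement is possible.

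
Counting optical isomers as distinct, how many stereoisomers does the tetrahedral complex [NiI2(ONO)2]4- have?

Only one geometric arrangement is possible.

1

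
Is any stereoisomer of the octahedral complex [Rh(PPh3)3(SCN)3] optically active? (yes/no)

no

In an octahedral complex each vertex has one trans partner and four cis neighbours.
Systematic placement gives 2 geometric isomers: PPh3 mer; PPh3 fac.
Each arrangement has an internal mirror plane or centre of symmetry, so none is chiral.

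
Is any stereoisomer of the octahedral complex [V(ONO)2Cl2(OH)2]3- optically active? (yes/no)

yes

In an octahedral complex each vertex has one trans partner and four cis neighbours.
Working through the distinct placements yields 5 geometric isomers: ONO trans, Cl trans, OH trans; ONO cis, Cl trans, OH cis; ONO trans, Cl cis, OH cis; ONO cis, Cl cis, OH cis (chiral); ONO cis, Cl cis, OH trans.
One of these lacks any improper symmetry element and so occurs as an enantiomeric pair, giving 5 + 1 = 6 stereoisomers in total.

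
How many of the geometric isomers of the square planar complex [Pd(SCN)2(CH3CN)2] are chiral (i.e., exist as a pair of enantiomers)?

In a square planar complex each vertex has one trans partner and two cis neighbours.
Systematic placement gives 2 geometric isomers: SCN cis; SCN trans.
Each arrangement has an internal mirror plane or centre of symmetry, so none is chiral.

0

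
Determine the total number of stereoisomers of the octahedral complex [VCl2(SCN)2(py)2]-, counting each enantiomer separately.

The six octahedral sites form three mutually perpendicular trans pairs.
There are 5 geometric isomers: Cl trans, SCN trans, py trans; Cl trans, SCN cis, py cis; Cl cis, SCN cis, py trans; Cl cis, SCN cis, py cis (chiral); Cl cis, SCN trans, py cis.
One of these lacks any improper symmetry element and so occurs as an enantiomeric pair, giving 5 + 1 = 6 stereoisomers in total.

6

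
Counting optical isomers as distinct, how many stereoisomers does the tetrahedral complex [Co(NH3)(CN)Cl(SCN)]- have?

2

In a tetrahedral complex all four positions are equivalent and every pair of ligands is adjacent — there is no cis/trans distinction.
Only one geometric arrangement is possible; it has no improper symmetry element, so it exists as a pair of enantiomers (2 stereoisomers).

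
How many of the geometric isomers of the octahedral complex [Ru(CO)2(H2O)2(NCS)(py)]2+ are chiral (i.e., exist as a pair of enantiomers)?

2

Working through the distinct placements yields 6 geometric isomers: CO trans, H2O trans; CO trans, H2O cis; CO cis, H2O cis (3 arrangements, 2 chiral); CO cis, H2O trans.
Of these, 2 lack any improper symmetry element and so occur as enantiomeric pairs, giving 6 + 2 = 8 stereoisomers in total.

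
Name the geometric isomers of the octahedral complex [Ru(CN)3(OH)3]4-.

In an octahedral complex each vertex has one trans partner and four cis neighbours.
Systematic placement gives 2 geometric isomers: CN mer; CN fac.

fac and mer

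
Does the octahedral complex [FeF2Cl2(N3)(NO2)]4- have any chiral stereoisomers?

The six octahedral sites form three mutually perpendicular trans pairs.
There are 6 geometric isomers: F trans, Cl trans; F cis, Cl trans; F cis, Cl cis (3 arrangements, 2 chiral); F trans, Cl cis.
Of these, 2 lack any improper symmetry element and so occur as enantiomeric pairs, giving 6 + 2 = 8 stereoisomers in total.

yes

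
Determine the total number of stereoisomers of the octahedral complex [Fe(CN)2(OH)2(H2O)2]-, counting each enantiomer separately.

The distinct arrangements are (5 in all): CN trans, OH trans, H2O trans; CN trans, OH cis, H2O cis; CN cis, OH trans, H2O cis; CN cis, OH cis, H2O cis (chiral); CN cis, OH cis, H2O trans.
One of these lacks any improper symmetry element and so occurs as an enantiomeric pair, giving 5 + 1 = 6 stereoisomers in total.

6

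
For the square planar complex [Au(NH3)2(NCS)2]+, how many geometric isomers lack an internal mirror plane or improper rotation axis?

In a square planar complex each vertex has one trans partner and two cis neighbours.
The distinct arrangements are (2 in all): NH3 cis; NH3 trans.
Each arrangement has an internal mirror plane or centre of symmetry, so none is chiral.

0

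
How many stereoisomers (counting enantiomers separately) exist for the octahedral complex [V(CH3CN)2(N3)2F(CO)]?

Working through the distinct placements yields 6 geometric isomers: CH3CN trans, N3 trans; CH3CN trans, N3 cis; CH3CN cis, N3 trans; CH3CN cis, N3 cis (3 arrangements, 2 chiral).
Of these, 2 lack any improper symmetry element and so occur as enantiomeric pairs, giving 6 + 2 = 8 stereoisomers in total.

8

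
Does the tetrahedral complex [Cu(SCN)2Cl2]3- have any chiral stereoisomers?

no

All four vertices of a tetrahedron are equivalent and mutually adjacent, so cis/trans isomerism cannot arise.
Only one geometric arrangement is possible.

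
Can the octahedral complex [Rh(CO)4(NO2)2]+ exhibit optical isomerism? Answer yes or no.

no

There are 2 geometric isomers: NO2 trans; NO2 cis.
Each arrangement has an internal mirror plane or centre of symmetry, so none is chiral.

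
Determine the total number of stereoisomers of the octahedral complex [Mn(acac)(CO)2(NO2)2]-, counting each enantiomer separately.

The six octahedral sites form three mutually perpendicular trans pairs.
Each acac is bidentate and must span two cis positions.
There are 3 geometric isomers: CO trans, NO2 cis; CO cis, NO2 cis (chiral); CO cis, NO2 trans.
One of these lacks any improper symmetry element and so occurs as an enantiomeric pair, giving 3 + 1 = 4 stereoisomers in total.

4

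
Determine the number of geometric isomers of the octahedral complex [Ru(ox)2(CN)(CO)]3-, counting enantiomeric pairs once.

The six octahedral sites form three mutually perpendicular trans pairs.
Each ox is bidentate and must span two cis positions.
Systematic placement gives 2 geometric isomers: CN and CO mutually trans; CN and CO mutually cis (chiral).

2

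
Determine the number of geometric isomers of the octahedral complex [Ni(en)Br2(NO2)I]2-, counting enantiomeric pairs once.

In an octahedral complex each vertex has one trans partner and four cis neighbours.
Each en is bidentate and must span two cis positions.
Systematic placement gives 4 geometric isomers: Br trans; Br cis (3 arrangements, 2 chiral).

4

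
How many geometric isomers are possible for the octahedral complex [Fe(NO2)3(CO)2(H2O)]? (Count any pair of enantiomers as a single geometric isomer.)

The six octahedral sites form three mutually perpendicular trans pairs.
Working through the distinct placements yields 3 geometric isomers: NO2 mer, CO trans; NO2 mer, CO cis; NO2 fac, CO cis.

3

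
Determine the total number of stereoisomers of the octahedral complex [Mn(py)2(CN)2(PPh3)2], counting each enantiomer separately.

The distinct arrangements are (5 in all): py trans, CN trans, PPh3 trans; py cis, CN trans, PPh3 cis; py trans, CN cis, PPh3 cis; py cis, CN cis, PPh3 cis (chiral); py cis, CN cis, PPh3 trans.
One of these lacks any improper symmetry element and so occurs as an enantiomeric pair, giving 5 + 1 = 6 stereoisomers in total.

6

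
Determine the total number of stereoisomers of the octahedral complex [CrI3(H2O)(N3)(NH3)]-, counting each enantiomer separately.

The six octahedral sites form three mutually perpendicular trans pairs.
Systematic placement gives 4 geometric isomers: I mer (3 arrangements); I fac (chiral).
One of these lacks any improper symmetry element and so occurs as an enantiomeric pair, giving 4 + 1 = 5 stereoisomers in total.

5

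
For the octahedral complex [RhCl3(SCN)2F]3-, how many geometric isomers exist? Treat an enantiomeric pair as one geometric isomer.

3

In an octahedral complex each vertex has one trans partner and four cis neighbours.
Working through the distinct placements yields 3 geometric isomers: Cl mer, SCN trans; Cl mer, SCN cis; Cl fac, SCN cis.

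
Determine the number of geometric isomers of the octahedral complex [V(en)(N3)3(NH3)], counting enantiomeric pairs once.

2

An octahedron has six vertices in three trans pairs; every non-trans pair is cis.
Each en is bidentate and must span two cis positions.
There are 2 geometric isomers: N3 mer; N3 fac.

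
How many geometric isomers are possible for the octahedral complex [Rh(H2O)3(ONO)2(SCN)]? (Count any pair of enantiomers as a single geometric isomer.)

The six octahedral sites form three mutually perpendicular trans pairs.
Working through the distinct placements yields 3 geometric isomers: H2O mer, ONO cis; H2O mer, ONO trans; H2O fac, ONO cis.

3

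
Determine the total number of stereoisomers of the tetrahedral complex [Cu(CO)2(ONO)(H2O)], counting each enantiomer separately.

1

Only one geometric arrangement is possible.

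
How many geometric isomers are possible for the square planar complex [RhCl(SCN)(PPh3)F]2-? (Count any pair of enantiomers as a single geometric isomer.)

A square has two trans pairs of vertices; adjacent vertices are cis.
The distinct arrangements are (3 in all): (Cl/PPh3 trans, F/SCN trans); (Cl/SCN trans, F/PPh3 trans); (Cl/F trans, PPh3/SCN trans).

3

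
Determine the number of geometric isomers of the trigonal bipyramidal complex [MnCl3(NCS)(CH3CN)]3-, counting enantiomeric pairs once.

In a trigonal bipyramid the two axial positions differ from the three equatorial ones.
Systematic placement gives 4 geometric isomers: NCS equatorial, CH3CN axial; NCS axial, CH3CN axial; NCS equatorial, CH3CN equatorial; NCS axial, CH3CN equatorial.

4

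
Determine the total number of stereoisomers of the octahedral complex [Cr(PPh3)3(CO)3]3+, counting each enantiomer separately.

An octahedron has six vertices in three trans pairs; every non-trans pair is cis.
Working through the distinct placements yields 2 geometric isomers: PPh3 mer; PPh3 fac.
Each arrangement has an internal mirror plane or centre of symmetry, so none is chiral.

2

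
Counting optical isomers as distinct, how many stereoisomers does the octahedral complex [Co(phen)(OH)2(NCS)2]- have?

4

In an octahedral complex each vertex has one trans partner and four cis neighbours.
Each phen is bidentate and must span two cis positions.
The distinct arrangements are (3 in all): OH cis, NCS trans; OH cis, NCS cis (chiral); OH trans, NCS cis.
One of these lacks any improper symmetry element and so occurs as an enantiomeric pair, giving 3 + 1 = 4 stereoisomers in total.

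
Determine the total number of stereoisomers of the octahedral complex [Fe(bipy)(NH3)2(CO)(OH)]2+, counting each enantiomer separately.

6

The six octahedral sites form three mutually perpendicular trans pairs.
Each bipy is bidentate and must span two cis positions.
The distinct arrangements are (4 in all): NH3 cis (3 arrangements, 2 chiral); NH3 trans.
Of these, 2 lack any improper symmetry element and so occur as enantiomeric pairs, giving 4 + 2 = 6 stereoisomers in total.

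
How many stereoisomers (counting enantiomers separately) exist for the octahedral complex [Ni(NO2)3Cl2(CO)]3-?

In an octahedral complex each vertex has one trans partner and four cis neighbours.
Working through the distinct placements yields 3 geometric isomers: NO2 mer, Cl cis; NO2 mer, Cl trans; NO2 fac, Cl cis.
Each arrangement has an internal mirror plane or centre of symmetry, so none is chiral.

3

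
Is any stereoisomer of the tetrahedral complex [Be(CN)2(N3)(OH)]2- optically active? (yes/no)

no

Only one geometric arrangement is possible.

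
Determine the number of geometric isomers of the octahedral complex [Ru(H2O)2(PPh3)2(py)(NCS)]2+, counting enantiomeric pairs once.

6

An octahedron has six vertices in three trans pairs; every non-trans pair is cis.
Systematic placement gives 6 geometric isomers: H2O trans, PPh3 cis; H2O trans, PPh3 trans; H2O cis, PPh3 cis (3 arrangements, 2 chiral); H2O cis, PPh3 trans.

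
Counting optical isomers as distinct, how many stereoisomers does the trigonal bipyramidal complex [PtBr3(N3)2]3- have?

In a trigonal bipyramid the two axial positions differ from the three equatorial ones.
Systematic placement gives 3 geometric isomers: N3 both equatorial; N3 one axial, one equatorial; N3 both axial.
Each arrangement has an internal mirror plane or centre of symmetry, so none is chiral.

3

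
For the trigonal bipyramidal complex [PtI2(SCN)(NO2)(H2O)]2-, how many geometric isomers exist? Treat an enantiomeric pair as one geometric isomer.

A trigonal bipyramid has two axial and three equatorial sites, which are chemically inequivalent.
Exhaustive case analysis gives 7 geometric isomers.

7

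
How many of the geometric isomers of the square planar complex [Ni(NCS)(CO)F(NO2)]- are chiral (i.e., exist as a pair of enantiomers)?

0

A square has two trans pairs of vertices; adjacent vertices are cis.
Systematic placement gives 3 geometric isomers: (CO/NCS trans, F/NO2 trans); (CO/NO2 trans, F/NCS trans); (CO/F trans, NCS/NO2 trans).
Each arrangement has an internal mirror plane or centre of symmetry, so none is chiral.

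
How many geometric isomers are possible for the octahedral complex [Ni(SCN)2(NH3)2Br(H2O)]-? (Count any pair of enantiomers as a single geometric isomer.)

An octahedron has six vertices in three trans pairs; every non-trans pair is cis.
Working through the distinct placements yields 6 geometric isomers: SCN trans, NH3 trans; SCN cis, NH3 cis (3 arrangements, 2 chiral); SCN trans, NH3 cis; SCN cis, NH3 trans.

6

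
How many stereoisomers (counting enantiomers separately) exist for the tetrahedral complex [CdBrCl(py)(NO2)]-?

In a tetrahedral complex all four positions are equivalent and every pair of ligands is adjacent — there is no cis/trans distinction.
Only one geometric arrangement is possible; it has no improper symmetry element, so it exists as a pair of enantiomers (2 stereoisomers).

2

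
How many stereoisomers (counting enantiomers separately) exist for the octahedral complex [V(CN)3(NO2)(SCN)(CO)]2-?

5

There are 4 geometric isomers: CN mer (3 arrangements); CN fac (chiral).
One of these lacks any improper symmetry element and so occurs as an enantiomeric pair, giving 4 + 1 = 5 stereoisomers in total.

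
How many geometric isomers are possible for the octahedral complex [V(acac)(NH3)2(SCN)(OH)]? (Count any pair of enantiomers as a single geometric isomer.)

An octahedron has six vertices in three trans pairs; every non-trans pair is cis.
Each acac is bidentate and must span two cis positions.
The distinct arrangements are (4 in all): NH3 trans; NH3 cis (3 arrangements, 2 chiral).

4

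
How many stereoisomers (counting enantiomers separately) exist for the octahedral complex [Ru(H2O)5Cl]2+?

In an octahedral complex each vertex has one trans partner and four cis neighbours.
Only one geometric arrangement is possible.

1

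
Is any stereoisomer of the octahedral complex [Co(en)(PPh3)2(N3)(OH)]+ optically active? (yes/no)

Each en is bidentate and must span two cis positions.
The distinct arrangements are (4 in all): PPh3 cis (3 arrangements, 2 chiral); PPh3 trans.
Of these, 2 lack any improper symmetry element and so occur as enantiomeric pairs, giving 4 + 2 = 6 stereoisomers in total.

yes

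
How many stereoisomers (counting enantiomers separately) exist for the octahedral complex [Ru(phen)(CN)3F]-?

2

In an octahedral complex each vertex has one trans partner and four cis neighbours.
Each phen is bidentate and must span two cis positions.
There are 2 geometric isomers: CN mer; CN fac.
Each arrangement has an internal mirror plane or centre of symmetry, so none is chiral.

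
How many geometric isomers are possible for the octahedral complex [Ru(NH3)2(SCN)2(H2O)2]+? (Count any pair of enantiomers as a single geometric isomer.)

5

The six octahedral sites form three mutually perpendicular trans pairs.
The distinct arrangements are (5 in all): NH3 trans, SCN trans, H2O trans; NH3 cis, SCN cis, H2O trans; NH3 cis, SCN trans, H2O cis; NH3 cis, SCN cis, H2O cis (chiral); NH3 trans, SCN cis, H2O cis.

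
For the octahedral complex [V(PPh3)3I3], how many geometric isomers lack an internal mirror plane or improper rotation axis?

0

An octahedron has six vertices in three trans pairs; every non-trans pair is cis.
The distinct arrangements are (2 in all): PPh3 mer; PPh3 fac.
Each arrangement has an internal mirror plane or centre of symmetry, so none is chiral.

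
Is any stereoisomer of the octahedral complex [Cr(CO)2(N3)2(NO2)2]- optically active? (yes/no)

yes

Systematic placement gives 5 geometric isomers: CO trans, N3 trans, NO2 trans; CO trans, N3 cis, NO2 cis; CO cis, N3 cis, NO2 trans; CO cis, N3 cis, NO2 cis (chiral); CO cis, N3 trans, NO2 cis.
One of these lacks any improper symmetry element and so occurs as an enantiomeric pair, giving 5 + 1 = 6 stereoisomers in total.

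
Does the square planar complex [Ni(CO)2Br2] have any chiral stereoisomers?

In a square planar complex each vertex has one trans partner and two cis neighbours.
There are 2 geometric isomers: CO cis; CO trans.
Each arrangement has an internal mirror plane or centre of symmetry, so none is chiral.

no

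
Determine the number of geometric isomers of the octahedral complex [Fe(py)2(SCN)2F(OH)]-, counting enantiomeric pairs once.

6

The six octahedral sites form three mutually perpendicular trans pairs.
Systematic placement gives 6 geometric isomers: py trans, SCN trans; py cis, SCN cis (3 arrangements, 2 chiral); py trans, SCN cis; py cis, SCN trans.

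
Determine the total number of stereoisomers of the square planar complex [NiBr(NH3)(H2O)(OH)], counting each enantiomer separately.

In a square planar complex each vertex has one trans partner and two cis neighbours.
The distinct arrangements are (3 in all): (Br/NH3 trans, H2O/OH trans); (Br/OH trans, H2O/NH3 trans); (Br/H2O trans, NH3/OH trans).
Each arrangement has an internal mirror plane or centre of symmetry, so none is chiral.

3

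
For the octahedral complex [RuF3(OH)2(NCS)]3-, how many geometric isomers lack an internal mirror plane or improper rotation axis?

0

The six octahedral sites form three mutually perpendicular trans pairs.
Working through the distinct placements yields 3 geometric isomers: F mer, OH trans; F mer, OH cis; F fac, OH cis.
Each arrangement has an internal mirror plane or centre of symmetry, so none is chiral.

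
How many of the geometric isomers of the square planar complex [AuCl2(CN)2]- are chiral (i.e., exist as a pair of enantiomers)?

0

A square has two trans pairs of vertices; adjacent vertices are cis.
The distinct arrangements are (2 in all): Cl cis; Cl trans.
Each arrangement has an internal mirror plane or centre of symmetry, so none is chiral.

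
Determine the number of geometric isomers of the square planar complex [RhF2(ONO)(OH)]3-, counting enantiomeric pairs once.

2

In a square planar complex each vertex has one trans partner and two cis neighbours.
Systematic placement gives 2 geometric isomers: F cis; F trans.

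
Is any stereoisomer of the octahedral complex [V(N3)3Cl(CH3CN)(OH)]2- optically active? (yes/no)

yes

In an octahedral complex each vertex has one trans partner and four cis neighbours.
The distinct arrangements are (4 in all): N3 mer (3 arrangements); N3 fac (chiral).
One of these lacks any improper symmetry element and so occurs as an enantiomeric pair, giving 4 + 1 = 5 stereoisomers in total.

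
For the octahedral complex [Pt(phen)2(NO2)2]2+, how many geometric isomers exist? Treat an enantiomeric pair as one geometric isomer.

2

Each phen is bidentate and must span two cis positions.
There are 2 geometric isomers: NO2 trans; NO2 cis (chiral).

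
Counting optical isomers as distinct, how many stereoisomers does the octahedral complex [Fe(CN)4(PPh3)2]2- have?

Working through the distinct placements yields 2 geometric isomers: PPh3 trans; PPh3 cis.
Each arrangement has an internal mirror plane or centre of symmetry, so none is chiral.

2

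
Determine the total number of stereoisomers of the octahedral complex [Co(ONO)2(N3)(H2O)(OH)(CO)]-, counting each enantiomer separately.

15

The six octahedral sites form three mutually perpendicular trans pairs.
Placing the ligands in turn and identifying arrangements related by rotation or reflection leaves 9 distinct geometric isomers.
Of these, 6 lack any improper symmetry element and so occur as enantiomeric pairs, giving 9 + 6 = 15 stereoisomers in total.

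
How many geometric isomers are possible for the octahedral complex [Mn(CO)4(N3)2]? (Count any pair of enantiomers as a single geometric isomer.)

The six octahedral sites form three mutually perpendicular trans pairs.
Systematic placement gives 2 geometric isomers: N3 trans; N3 cis.

2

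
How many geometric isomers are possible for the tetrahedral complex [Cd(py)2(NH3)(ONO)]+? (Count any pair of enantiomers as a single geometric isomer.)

1

Only one geometric arrangement is possible.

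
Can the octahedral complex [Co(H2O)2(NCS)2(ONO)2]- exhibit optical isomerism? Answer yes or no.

yes

Systematic placement gives 5 geometric isomers: H2O trans, NCS trans, ONO trans; H2O trans, NCS cis, ONO cis; H2O cis, NCS cis, ONO trans; H2O cis, NCS cis, ONO cis (chiral); H2O cis, NCS trans, ONO cis.
One of these lacks any improper symmetry element and so occurs as an enantiomeric pair, giving 5 + 1 = 6 stereoisomers in total.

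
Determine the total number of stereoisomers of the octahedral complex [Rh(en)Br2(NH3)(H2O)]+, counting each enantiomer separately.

In an octahedral complex each vertex has one trans partner and four cis neighbours.
Each en is bidentate and must span two cis positions.
Working through the distinct placements yields 4 geometric isomers: Br trans; Br cis (3 arrangements, 2 chiral).
Of these, 2 lack any improper symmetry element and so occur as enantiomeric pairs, giving 4 + 2 = 6 stereoisomers in total.

6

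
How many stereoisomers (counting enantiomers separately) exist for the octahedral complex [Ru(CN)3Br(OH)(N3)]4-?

5

An octahedron has six vertices in three trans pairs; every non-trans pair is cis.
Working through the distinct placements yields 4 geometric isomers: CN mer (3 arrangements); CN fac (chiral).
One of these lacks any improper symmetry element and so occurs as an enantiomeric pair, giving 4 + 1 = 5 stereoisomers in total.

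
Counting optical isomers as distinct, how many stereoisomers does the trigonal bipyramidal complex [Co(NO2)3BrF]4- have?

In a trigonal bipyramid the two axial positions differ from the three equatorial ones.
Systematic placement gives 4 geometric isomers: Br axial, F axial; Br axial, F equatorial; Br equatorial, F axial; Br equatorial, F equatorial.
Each arrangement has an internal mirror plane or centre of symmetry, so none is chiral.

4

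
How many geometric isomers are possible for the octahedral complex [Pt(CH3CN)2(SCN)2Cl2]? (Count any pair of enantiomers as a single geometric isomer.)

5

The distinct arrangements are (5 in all): CH3CN trans, SCN trans, Cl trans; CH3CN trans, SCN cis, Cl cis; CH3CN cis, SCN trans, Cl cis; CH3CN cis, SCN cis, Cl cis (chiral); CH3CN cis, SCN cis, Cl trans.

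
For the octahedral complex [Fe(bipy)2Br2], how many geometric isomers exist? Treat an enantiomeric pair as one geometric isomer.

2

In an octahedral complex each vertex has one trans partner and four cis neighbours.
Each bipy is bidentate and must span two cis positions.
The distinct arrangements are (2 in all): Br trans; Br cis (chiral).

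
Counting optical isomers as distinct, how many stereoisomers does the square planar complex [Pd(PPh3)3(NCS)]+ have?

1

A square has two trans pairs of vertices; adjacent vertices are cis.
Only one geometric arrangement is possible.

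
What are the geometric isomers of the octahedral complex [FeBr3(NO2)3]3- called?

An octahedron has six vertices in three trans pairs; every non-trans pair is cis.
There are 2 geometric isomers: Br mer; Br fac.

fac and mer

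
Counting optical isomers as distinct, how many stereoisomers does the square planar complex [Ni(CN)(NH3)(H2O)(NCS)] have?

3

A square has two trans pairs of vertices; adjacent vertices are cis.
The distinct arrangements are (3 in all): (CN/NCS trans, H2O/NH3 trans); (CN/NH3 trans, H2O/NCS trans); (CN/H2O trans, NCS/NH3 trans).
Each arrangement has an internal mirror plane or centre of symmetry, so none is chiral.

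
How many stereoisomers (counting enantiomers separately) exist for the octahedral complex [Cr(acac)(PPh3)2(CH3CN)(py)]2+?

6

Each acac is bidentate and must span two cis positions.
Systematic placement gives 4 geometric isomers: PPh3 cis (3 arrangements, 2 chiral); PPh3 trans.
Of these, 2 lack any improper symmetry element and so occur as enantiomeric pairs, giving 4 + 2 = 6 stereoisomers in total.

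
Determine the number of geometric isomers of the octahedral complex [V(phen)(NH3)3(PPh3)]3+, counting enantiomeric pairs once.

An octahedron has six vertices in three trans pairs; every non-trans pair is cis.
Each phen is bidentate and must span two cis positions.
There are 2 geometric isomers: NH3 mer; NH3 fac.

2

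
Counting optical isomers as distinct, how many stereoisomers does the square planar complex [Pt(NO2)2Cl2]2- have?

In a square planar complex each vertex has one trans partner and two cis neighbours.
Working through the distinct placements yields 2 geometric isomers: NO2 cis; NO2 trans.
Each arrangement has an internal mirror plane or centre of symmetry, so none is chiral.

2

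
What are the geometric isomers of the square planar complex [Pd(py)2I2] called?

cis and trans

A square has two trans pairs of vertices; adjacent vertices are cis.
The distinct arrangements are (2 in all): py cis; py trans.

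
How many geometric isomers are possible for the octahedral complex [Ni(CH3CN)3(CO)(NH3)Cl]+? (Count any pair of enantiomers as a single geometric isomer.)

There are 4 geometric isomers: CH3CN mer (3 arrangements); CH3CN fac (chiral).

4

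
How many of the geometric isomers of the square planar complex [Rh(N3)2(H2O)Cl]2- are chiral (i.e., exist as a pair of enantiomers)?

In a square planar complex each vertex has one trans partner and two cis neighbours.
Working through the distinct placements yields 2 geometric isomers: N3 cis; N3 trans.
Each arrangement has an internal mirror plane or centre of symmetry, so none is chiral.

0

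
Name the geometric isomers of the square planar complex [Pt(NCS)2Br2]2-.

In a square planar complex each vertex has one trans partner and two cis neighbours.
There are 2 geometric isomers: NCS cis; NCS trans.

cis and trans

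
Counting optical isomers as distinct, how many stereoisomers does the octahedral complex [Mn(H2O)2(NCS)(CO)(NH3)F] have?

15

Placing the ligands in turn and identifying arrangements related by rotation or reflection leaves 9 distinct geometric isomers.
Of these, 6 lack any improper symmetry element and so occur as enantiomeric pairs, giving 9 + 6 = 15 stereoisomers in total.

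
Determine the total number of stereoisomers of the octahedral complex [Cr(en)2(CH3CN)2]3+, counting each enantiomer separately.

3

Each en is bidentate and must span two cis positions.
Working through the distinct placements yields 2 geometric isomers: CH3CN trans; CH3CN cis (chiral).
One of these lacks any improper symmetry element and so occurs as an enantiomeric pair, giving 2 + 1 = 3 stereoisomers in total.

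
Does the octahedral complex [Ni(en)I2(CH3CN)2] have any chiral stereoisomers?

In an octahedral complex each vertex has one trans partner and four cis neighbours.
Each en is bidentate and must span two cis positions.
There are 3 geometric isomers: I cis, CH3CN trans; I cis, CH3CN cis (chiral); I trans, CH3CN cis.
One of these lacks any improper symmetry element and so occurs as an enantiomeric pair, giving 3 + 1 = 4 stereoisomers in total.

yes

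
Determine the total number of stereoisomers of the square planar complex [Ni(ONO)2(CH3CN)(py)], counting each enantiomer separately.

Systematic placement gives 2 geometric isomers: ONO cis; ONO trans.
Each arrangement has an internal mirror plane or centre of symmetry, so none is chiral.

2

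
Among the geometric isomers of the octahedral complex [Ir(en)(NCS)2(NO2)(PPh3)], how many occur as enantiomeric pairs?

2

The six octahedral sites form three mutually perpendicular trans pairs.
Each en is bidentate and must span two cis positions.
Systematic placement gives 4 geometric isomers: NCS trans; NCS cis (3 arrangements, 2 chiral).
Of these, 2 lack any improper symmetry element and so occur as enantiomeric pairs, giving 4 + 2 = 6 stereoisomers in total.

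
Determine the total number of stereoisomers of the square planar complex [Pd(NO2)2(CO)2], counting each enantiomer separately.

2

In a square planar complex each vertex has one trans partner and two cis neighbours.
There are 2 geometric isomers: NO2 cis; NO2 trans.
Each arrangement has an internal mirror plane or centre of symmetry, so none is chiral.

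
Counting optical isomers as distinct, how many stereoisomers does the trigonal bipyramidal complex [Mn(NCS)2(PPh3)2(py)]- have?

In a trigonal bipyramid the two axial positions differ from the three equatorial ones.
Systematic enumeration (placing each ligand type in turn and discarding arrangements equivalent by rotation or reflection) gives 5 geometric isomers.
One of these lacks any improper symmetry element and so occurs as an enantiomeric pair, giving 5 + 1 = 6 stereoisomers in total.

6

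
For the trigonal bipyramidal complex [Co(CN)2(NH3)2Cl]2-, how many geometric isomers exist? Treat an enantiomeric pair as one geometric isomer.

Systematic enumeration (placing each ligand type in turn and discarding arrangements equivalent by rotation or reflection) gives 5 geometric isomers.

5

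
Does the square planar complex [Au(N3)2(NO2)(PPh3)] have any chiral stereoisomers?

In a square planar complex each vertex has one trans partner and two cis neighbours.
The distinct arrangements are (2 in all): N3 cis; N3 trans.
Each arrangement has an internal mirror plane or centre of symmetry, so none is chiral.

no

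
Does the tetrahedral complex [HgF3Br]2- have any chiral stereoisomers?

no

In a tetrahedral complex all four positions are equivalent and every pair of ligands is adjacent — there is no cis/trans distinction.
Only one geometric arrangement is possible.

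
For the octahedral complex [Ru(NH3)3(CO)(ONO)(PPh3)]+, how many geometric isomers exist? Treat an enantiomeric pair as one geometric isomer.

The six octahedral sites form three mutually perpendicular trans pairs.
Working through the distinct placements yields 4 geometric isomers: NH3 mer (3 arrangements); NH3 fac (chiral).

4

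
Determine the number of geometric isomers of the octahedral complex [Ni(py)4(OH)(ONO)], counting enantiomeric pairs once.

2

In an octahedral complex each vertex has one trans partner and four cis neighbours.
Working through the distinct placements yields 2 geometric isomers: OH and ONO mutually trans; OH and ONO mutually cis.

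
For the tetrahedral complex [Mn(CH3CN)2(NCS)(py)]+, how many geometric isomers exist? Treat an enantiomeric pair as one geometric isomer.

Only one geometric arrangement is possible.

1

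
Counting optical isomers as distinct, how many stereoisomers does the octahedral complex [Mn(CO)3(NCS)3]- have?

2

There are 2 geometric isomers: CO mer; CO fac.
Each arrangement has an internal mirror plane or centre of symmetry, so none is chiral.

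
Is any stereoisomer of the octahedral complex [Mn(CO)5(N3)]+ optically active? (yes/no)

The six octahedral sites form three mutually perpendicular trans pairs.
Only one geometric arrangement is possible.

no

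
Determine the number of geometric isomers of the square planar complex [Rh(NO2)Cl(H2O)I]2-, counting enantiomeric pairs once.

3

A square has two trans pairs of vertices; adjacent vertices are cis.
Working through the distinct placements yields 3 geometric isomers: (Cl/I trans, H2O/NO2 trans); (Cl/NO2 trans, H2O/I trans); (Cl/H2O trans, I/NO2 trans).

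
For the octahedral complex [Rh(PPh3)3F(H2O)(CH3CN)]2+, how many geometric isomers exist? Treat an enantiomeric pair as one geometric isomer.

4

An octahedron has six vertices in three trans pairs; every non-trans pair is cis.
Working through the distinct placements yields 4 geometric isomers: PPh3 mer (3 arrangements); PPh3 fac (chiral).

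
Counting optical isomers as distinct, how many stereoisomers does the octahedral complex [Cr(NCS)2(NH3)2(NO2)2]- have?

6

In an octahedral complex each vertex has one trans partner and four cis neighbours.
The distinct arrangements are (5 in all): NCS trans, NH3 trans, NO2 trans; NCS trans, NH3 cis, NO2 cis; NCS cis, NH3 cis, NO2 trans; NCS cis, NH3 cis, NO2 cis (chiral); NCS cis, NH3 trans, NO2 cis.
One of these lacks any improper symmetry element and so occurs as an enantiomeric pair, giving 5 + 1 = 6 stereoisomers in total.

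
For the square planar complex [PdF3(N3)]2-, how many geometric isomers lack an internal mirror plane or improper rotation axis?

In a square planar complex each vertex has one trans partner and two cis neighbours.
Only one geometric arrangement is possible.

0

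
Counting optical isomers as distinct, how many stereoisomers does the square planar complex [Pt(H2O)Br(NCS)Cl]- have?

3

A square has two trans pairs of vertices; adjacent vertices are cis.
Working through the distinct placements yields 3 geometric isomers: (Br/H2O trans, Cl/NCS trans); (Br/NCS trans, Cl/H2O trans); (Br/Cl trans, H2O/NCS trans).
Each arrangement has an internal mirror plane or centre of symmetry, so none is chiral.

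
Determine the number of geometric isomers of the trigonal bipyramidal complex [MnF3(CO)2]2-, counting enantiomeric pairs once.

In a trigonal bipyramid the two axial positions differ from the three equatorial ones.
There are 3 geometric isomers: CO both axial; CO one axial, one equatorial; CO both equatorial.

3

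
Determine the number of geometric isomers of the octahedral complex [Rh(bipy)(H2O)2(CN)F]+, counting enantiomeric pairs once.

4

The six octahedral sites form three mutually perpendicular trans pairs.
Each bipy is bidentate and must span two cis positions.
Systematic placement gives 4 geometric isomers: H2O cis (3 arrangements, 2 chiral); H2O trans.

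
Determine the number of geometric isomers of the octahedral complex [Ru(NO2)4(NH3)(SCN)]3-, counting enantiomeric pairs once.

The six octahedral sites form three mutually perpendicular trans pairs.
There are 2 geometric isomers: NH3 and SCN mutually cis; NH3 and SCN mutually trans.

2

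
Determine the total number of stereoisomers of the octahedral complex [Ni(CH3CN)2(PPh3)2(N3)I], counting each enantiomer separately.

8

The six octahedral sites form three mutually perpendicular trans pairs.
Working through the distinct placements yields 6 geometric isomers: CH3CN trans, PPh3 trans; CH3CN trans, PPh3 cis; CH3CN cis, PPh3 trans; CH3CN cis, PPh3 cis (3 arrangements, 2 chiral).
Of these, 2 lack any improper symmetry element and so occur as enantiomeric pairs, giving 6 + 2 = 8 stereoisomers in total.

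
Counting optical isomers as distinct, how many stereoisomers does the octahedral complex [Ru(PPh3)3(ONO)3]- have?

The six octahedral sites form three mutually perpendicular trans pairs.
Working through the distinct placements yields 2 geometric isomers: PPh3 mer; PPh3 fac.
Each arrangement has an internal mirror plane or centre of symmetry, so none is chiral.

2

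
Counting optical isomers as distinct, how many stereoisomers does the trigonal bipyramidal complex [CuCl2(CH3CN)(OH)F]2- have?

Placing the ligands in turn and identifying arrangements related by rotation or reflection leaves 7 distinct geometric isomers.
Of these, 3 lack any improper symmetry element and so occur as enantiomeric pairs, giving 7 + 3 = 10 stereoisomers in total.

10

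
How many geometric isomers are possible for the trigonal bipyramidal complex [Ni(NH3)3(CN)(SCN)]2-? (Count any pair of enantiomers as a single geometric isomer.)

4

A trigonal bipyramid has two axial and three equatorial sites, which are chemically inequivalent.
The distinct arrangements are (4 in all): CN axial, SCN equatorial; CN axial, SCN axial; CN equatorial, SCN equatorial; CN equatorial, SCN axial.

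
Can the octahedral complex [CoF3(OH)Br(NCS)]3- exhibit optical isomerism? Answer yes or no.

yes

An octahedron has six vertices in three trans pairs; every non-trans pair is cis.
There are 4 geometric isomers: F mer (3 arrangements); F fac (chiral).
One of these lacks any improper symmetry element and so occurs as an enantiomeric pair, giving 4 + 1 = 5 stereoisomers in total.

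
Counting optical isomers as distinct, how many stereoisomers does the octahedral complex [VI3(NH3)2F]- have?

In an octahedral complex each vertex has one trans partner and four cis neighbours.
Systematic placement gives 3 geometric isomers: I mer, NH3 trans; I fac, NH3 cis; I mer, NH3 cis.
Each arrangement has an internal mirror plane or centre of symmetry, so none is chiral.

3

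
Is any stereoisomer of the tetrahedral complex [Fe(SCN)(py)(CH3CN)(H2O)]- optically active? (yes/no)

yes

In a tetrahedral complex all four positions are equivalent and every pair of ligands is adjacent — there is no cis/trans distinction.
Only one geometric arrangement is possible; it has no improper symmetry element, so it exists as a pair of enantiomers (2 stereoisomers).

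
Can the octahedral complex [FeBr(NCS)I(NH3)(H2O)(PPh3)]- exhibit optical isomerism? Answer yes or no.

In an octahedral complex each vertex has one trans partner and four cis neighbours.
Placing the ligands in turn and identifying arrangements related by rotation or reflection leaves 15 distinct geometric isomers.
Of these, 15 lack any improper symmetry element and so occur as enantiomeric pairs, giving 15 + 15 = 30 stereoisomers in total.

yes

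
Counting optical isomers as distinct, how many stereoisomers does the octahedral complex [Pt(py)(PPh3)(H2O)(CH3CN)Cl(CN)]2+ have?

The six octahedral sites form three mutually perpendicular trans pairs.
Placing the ligands in turn and identifying arrangements related by rotation or reflection leaves 15 distinct geometric isomers.
Of these, 15 lack any improper symmetry element and so occur as enantiomeric pairs, giving 15 + 15 = 30 stereoisomers in total.

30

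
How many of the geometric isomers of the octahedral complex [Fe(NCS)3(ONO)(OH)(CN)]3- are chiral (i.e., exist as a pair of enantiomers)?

The six octahedral sites form three mutually perpendicular trans pairs.
Working through the distinct placements yields 4 geometric isomers: NCS mer (3 arrangements); NCS fac (chiral).
One of these lacks any improper symmetry element and so occurs as an enantiomeric pair, giving 4 + 1 = 5 stereoisomers in total.

1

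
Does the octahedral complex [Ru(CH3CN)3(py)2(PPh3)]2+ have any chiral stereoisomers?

An octahedron has six vertices in three trans pairs; every non-trans pair is cis.
The distinct arrangements are (3 in all): CH3CN mer, py trans; CH3CN mer, py cis; CH3CN fac, py cis.
Each arrangement has an internal mirror plane or centre of symmetry, so none is chiral.

no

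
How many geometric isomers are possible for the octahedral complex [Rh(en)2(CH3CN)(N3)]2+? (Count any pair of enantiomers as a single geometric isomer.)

The six octahedral sites form three mutually perpendicular trans pairs.
Each en is bidentate and must span two cis positions.
The distinct arrangements are (2 in all): CH3CN and N3 mutually trans; CH3CN and N3 mutually cis (chiral).

2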